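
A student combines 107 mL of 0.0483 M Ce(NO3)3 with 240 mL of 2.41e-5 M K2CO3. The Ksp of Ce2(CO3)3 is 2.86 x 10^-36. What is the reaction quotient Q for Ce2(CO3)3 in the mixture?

Total volume = 107 + 240 = 347 mL.
[Ce^3+] = 4.83 × 10^-2 × (107/347) = 1.489 x 10^-2 M
[CO3^2-] = 2.41 x 10^-5 × (240/347) = 1.667 × 10^-5 M
Ce2(CO3)3(s) ⇌ 2 Ce^3+ + 3 CO3^2-, so Q = [Ce^3+]^2[CO3^2-]^3
Q = (1.489 × 10^-2)^2(1.667 × 10^-5)^3 = 1.03 × 10^-18
Q > Ksp, so Ce2(CO3)3 will precipitate.

Q ≈ 1.03e-18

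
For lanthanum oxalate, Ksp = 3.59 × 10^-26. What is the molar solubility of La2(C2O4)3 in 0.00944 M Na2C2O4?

La2(C2O4)3(s) <=> 2 La^3+ + 3 C2O4^2-
Ksp = [La^3+]^2[C2O4^2-]^3
Let s = moles of La2(C2O4)3 that dissolve per litre. [La^3+] = 2s, [C2O4^2-] = 0.00944 + 3s ≈ 0.00944 (common-ion effect: C2O4^2- is already 0.00944 M).
Ksp ≈ (2s)^2 × (0.00944)^3
s = 1.03 x 10^-10 M
Check: 3s = 3.1 × 10^-10 ≪ 0.00944, so the approximation is valid.

s = 1.03 x 10^-10 M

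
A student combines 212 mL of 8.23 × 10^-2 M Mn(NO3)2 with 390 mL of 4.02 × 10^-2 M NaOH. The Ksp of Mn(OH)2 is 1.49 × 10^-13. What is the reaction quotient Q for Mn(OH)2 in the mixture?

Q ≈ 1.97 × 10^-5

Total volume = 212 + 390 = 602 mL.
[Mn^2+] = 8.23 × 10^-2 × (212/602) = 2.898 x 10^-2 M
[OH^-] = 4.02 × 10^-2 × (390/602) = 2.604 × 10^-2 M
Mn(OH)2(s) <=> Mn^2+(aq) + 2 OH^-(aq), so Q = [Mn^2+][OH^-]^2
Q = (2.898 × 10^-2)(2.604 × 10^-2)^2 = 1.97 × 10^-5
Q > Ksp, so Mn(OH)2 will precipitate.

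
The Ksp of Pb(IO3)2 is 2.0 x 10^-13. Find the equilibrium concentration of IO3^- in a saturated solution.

Pb(IO3)2(s) <=> Pb^2+ + 2 IO3^-
Ksp = [Pb^2+][IO3^-]^2
With molar solubility s: [Pb^2+] = s, [IO3^-] = 2s.
Substituting: Ksp = s(2s)^2 = 4s^3
s^3 = 2.0 x 10^-13 / 4, so s = 3.68 × 10^-5 M
[IO3^-] = 2s = 7.4 × 10^-5 M

[IO3^-] = 7.4 × 10^-5 M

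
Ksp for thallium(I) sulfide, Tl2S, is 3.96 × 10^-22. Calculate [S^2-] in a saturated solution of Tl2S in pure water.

Tl2S(s) ⇌ 2 Tl^+ + S^2-
Ksp = [Tl^+]^2[S^2-]
For each mole of Tl2S that dissolves: [Tl^+] = 2s, [S^2-] = s.
Ksp = (2s)^2s = 4s^3
s^3 = 3.96 × 10^-22 / 4, so s = 4.626 × 10^-8 M
[S^2-] = s = 4.63 x 10^-8 M

4.63 × 10^-8 M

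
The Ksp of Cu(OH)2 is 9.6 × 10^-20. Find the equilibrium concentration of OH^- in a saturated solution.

Cu(OH)2(s) <=> Cu^2+ + 2 OH^-
Ksp = [Cu^2+][OH^-]^2
With molar solubility s: [Cu^2+] = s, [OH^-] = 2s.
Substituting: Ksp = s(2s)^2 = 4s^3
s = (9.6 × 10^-20 / 4)^(1/3) = 2.88 x 10^-7 M
[OH^-] = 2s = 5.8 × 10^-7 M

5.8 × 10^-7 M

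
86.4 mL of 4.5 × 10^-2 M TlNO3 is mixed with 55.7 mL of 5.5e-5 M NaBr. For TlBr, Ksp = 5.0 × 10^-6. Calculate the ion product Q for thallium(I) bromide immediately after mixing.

Q ≈ 5.9 x 10^-7

Total volume = 86.4 + 55.7 = 142.1 mL.
[Tl^+] = 4.5 × 10^-2 × (86.4/142.1) = 2.74 x 10^-2 M
[Br^-] = 5.5 × 10^-5 × (55.7/142.1) = 2.16 × 10^-5 M
TlBr(s) ⇌ Tl^+(aq) + Br^-(aq), so Q = [Tl^+][Br^-]
Q = (2.74 × 10^-2)(2.16 x 10^-5) = 5.9 × 10^-7
Q < Ksp, so no precipitate of TlBr forms.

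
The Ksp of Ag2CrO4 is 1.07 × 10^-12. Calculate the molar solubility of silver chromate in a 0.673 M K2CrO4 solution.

6.30 × 10^-7 M

Ag2CrO4(s) ⇌ 2 Ag^+ + CrO4^2-
Ksp = [Ag^+]^2[CrO4^2-]
Let s be the molar solubility in this solution. [Ag^+] = 2s, [CrO4^2-] = 0.673 + s ≈ 0.673 (Ksp is small, so little additional dissolves).
Ksp ≈ (2s)^2 × 0.673
s = 6.30 x 10^-7 M
Check: s = 6.3 × 10^-7 ≪ 0.673, so the approximation is valid.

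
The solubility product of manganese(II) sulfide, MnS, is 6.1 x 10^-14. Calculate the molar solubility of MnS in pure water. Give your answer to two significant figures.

s ≈ 2.5e-7 M

MnS(s) ⇌ Mn^2+ + S^2-
Ksp = [Mn^2+][S^2-]
For each mole of MnS that dissolves: [Mn^2+] = s, [S^2-] = s.
Ksp = s × s = s^2
s = (6.1 x 10^-14)^(1/2) = 2.5 × 10^-7 M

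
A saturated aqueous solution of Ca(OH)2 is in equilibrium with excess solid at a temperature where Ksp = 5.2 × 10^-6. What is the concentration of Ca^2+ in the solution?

[Ca^2+] = 1.1e-2 M

Ca(OH)2(s) ⇌ Ca^2+ + 2 OH^-
Ksp = [Ca^2+][OH^-]^2
Let s = molar solubility. Then [Ca^2+] = s and [OH^-] = 2s.
Substituting: Ksp = s(2s)^2 = 4s^3
Solving, s = (5.2 × 10^-6/4)^(1/3) = 1.09 × 10^-2 M
[Ca^2+] = s = 1.1 x 10^-2 M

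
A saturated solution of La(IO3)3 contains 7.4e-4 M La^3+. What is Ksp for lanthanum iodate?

Ksp ≈ 8.1 x 10^-12

La(IO3)3(s) ⇌ La^3+(aq) + 3 IO3^-(aq)
Stoichiometry gives [IO3^-] = (3/1)[La^3+] = 2.22 × 10^-3 M.
Ksp = [La^3+][IO3^-]^3
Ksp = 7.4 × 10^-4 × (2.22 x 10^-3)^3 = 8.1 × 10^-12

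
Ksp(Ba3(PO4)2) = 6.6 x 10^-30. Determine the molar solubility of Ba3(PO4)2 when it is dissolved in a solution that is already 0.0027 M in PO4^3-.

3.2 × 10^-9 M

Ba3(PO4)2(s) <=> 3 Ba^2+ + 2 PO4^3-
Ksp = [Ba^2+]^3[PO4^3-]^2
If s mol/L dissolves here, [Ba^2+] = 3s, [PO4^3-] = 0.0027 + 2s ≈ 0.0027 (since the PO4^3- already present dominates).
Ksp ≈ (3s)^3 × (0.0027)^2
s = 3.2 × 10^-9 M
Check: 2s = 6.4 × 10^-9 ≪ 0.0027, so the approximation is valid.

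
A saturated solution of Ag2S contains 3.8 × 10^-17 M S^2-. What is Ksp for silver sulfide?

Ksp = 2.2e-49

Ag2S(s) ⇌ 2 Ag^+ + S^2-
Stoichiometry gives [Ag^+] = (2/1)[S^2-] = 7.60 × 10^-17 M.
Ksp = [Ag^+]^2[S^2-]
Ksp = (7.60 x 10^-17)^2 × 3.8 × 10^-17 = 2.2 × 10^-49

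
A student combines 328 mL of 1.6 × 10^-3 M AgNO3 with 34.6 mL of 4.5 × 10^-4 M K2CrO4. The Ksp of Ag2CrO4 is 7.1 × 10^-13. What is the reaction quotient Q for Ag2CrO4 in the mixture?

9.0 × 10^-11

Total volume = 328 + 34.6 = 362.6 mL.
[Ag^+] = 1.6 × 10^-3 × (328/362.6) = 1.45 x 10^-3 M
[CrO4^2-] = 4.5 × 10^-4 × (34.6/362.6) = 4.29 × 10^-5 M
Ag2CrO4(s) <=> 2 Ag^+ + CrO4^2-, so Q = [Ag^+]^2[CrO4^2-]
Q = (1.45 × 10^-3)^2(4.29 × 10^-5) = 9.0 × 10^-11
Q > Ksp, so Ag2CrO4 will precipitate.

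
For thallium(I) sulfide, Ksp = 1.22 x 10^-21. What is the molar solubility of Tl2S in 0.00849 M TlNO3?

s = 1.69 × 10^-17 M

Tl2S(s) ⇌ 2 Tl^+ + S^2-
Ksp = [Tl^+]^2[S^2-]
If s mol/L dissolves here, [Tl^+] = 0.00849 + 2s ≈ 0.00849, [S^2-] = s (common-ion effect: Tl^+ is already 0.00849 M).
Ksp ≈ (0.00849)^2 × s
s = 1.69 × 10^-17 M
Check: 2s = 3.4 × 10^-17 ≪ 0.00849, so the approximation is valid.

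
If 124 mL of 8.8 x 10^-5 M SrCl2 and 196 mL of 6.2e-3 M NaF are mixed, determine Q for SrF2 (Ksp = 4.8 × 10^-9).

Q = 4.9e-10

Total volume = 124 + 196 = 320 mL.
[Sr^2+] = 8.8 x 10^-5 × (124/320) = 3.41 x 10^-5 M
[F^-] = 6.2 × 10^-3 × (196/320) = 3.80 × 10^-3 M
SrF2(s) ⇌ Sr^2+ + 2 F^-, so Q = [Sr^2+][F^-]^2
Q = (3.41 x 10^-5)(3.80 × 10^-3)^2 = 4.9 × 10^-10
Q < Ksp, so no precipitate of SrF2 forms.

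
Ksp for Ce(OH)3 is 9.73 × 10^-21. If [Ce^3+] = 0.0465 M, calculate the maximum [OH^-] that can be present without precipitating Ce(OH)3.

Ce(OH)3(s) <=> Ce^3+ + 3 OH^-
Ksp = [Ce^3+][OH^-]^3
Precipitation begins when Q = Ksp. With [Ce^3+] = 0.0465 M:
9.73 × 10^-21 = (0.0465) × [OH^-]^3
[OH^-] = (9.73 × 10^-21 / 4.65 × 10^-2)^(1/3) = 5.94 × 10^-7 M

5.94e-7 M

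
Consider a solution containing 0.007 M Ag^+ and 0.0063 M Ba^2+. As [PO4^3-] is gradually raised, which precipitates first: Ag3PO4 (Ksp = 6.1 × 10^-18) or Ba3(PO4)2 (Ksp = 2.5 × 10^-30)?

Each salt begins to precipitate when Q = Ksp, i.e. when [PO4^3-] reaches its threshold.
For Ag3PO4: 6.1 × 10^-18 = (0.007)^3 × [PO4^3-]  ⇒  [PO4^3-] = 1.8 × 10^-11 M.
For Ba3(PO4)2: 2.5 × 10^-30 = (0.0063)^3 × [PO4^3-]^2  ⇒  [PO4^3-] = 3.2 × 10^-12 M.
The salt with the lower threshold [PO4^3-] precipitates first: Ba3(PO4)2.

Ba3(PO4)2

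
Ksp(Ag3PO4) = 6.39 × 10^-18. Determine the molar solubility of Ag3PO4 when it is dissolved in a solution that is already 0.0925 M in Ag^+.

Ag3PO4(s) ⇌ 3 Ag^+ + PO4^3-
Ksp = [Ag^+]^3[PO4^3-]
If s mol/L dissolves here, [Ag^+] = 0.0925 + 3s ≈ 0.0925, [PO4^3-] = s (Ksp is small, so little additional dissolves).
Ksp ≈ (0.0925)^3 × s
s = 8.07 × 10^-15 M
Check: 3s = 2.4 × 10^-14 ≪ 0.0925, so the approximation is valid.

8.07e-15 M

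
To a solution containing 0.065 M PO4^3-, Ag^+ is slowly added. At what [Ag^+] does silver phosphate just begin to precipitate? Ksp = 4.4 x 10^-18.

Ag3PO4(s) <=> 3 Ag^+ + PO4^3-
Ksp = [Ag^+]^3[PO4^3-]
Precipitation begins when Q = Ksp. With [PO4^3-] = 0.065 M:
4.4 x 10^-18 = (0.065) × [Ag^+]^3
[Ag^+] = (4.4 x 10^-18 / 6.5 × 10^-2)^(1/3) = 4.1 x 10^-6 M

4.1 × 10^-6 M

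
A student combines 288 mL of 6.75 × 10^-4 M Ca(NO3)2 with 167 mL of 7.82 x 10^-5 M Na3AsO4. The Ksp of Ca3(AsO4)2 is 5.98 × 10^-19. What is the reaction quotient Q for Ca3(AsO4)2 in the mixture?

Q ≈ 6.43e-20

Total volume = 288 + 167 = 455 mL.
[Ca^2+] = 6.75 x 10^-4 × (288/455) = 4.273 × 10^-4 M
[AsO4^3-] = 7.82 × 10^-5 × (167/455) = 2.870 × 10^-5 M
Ca3(AsO4)2(s) ⇌ 3 Ca^2+(aq) + 2 AsO4^3-(aq), so Q = [Ca^2+]^3[AsO4^3-]^2
Q = (4.273 × 10^-4)^3(2.870 × 10^-5)^2 = 6.43 x 10^-20
Q < Ksp, so no precipitate of Ca3(AsO4)2 forms.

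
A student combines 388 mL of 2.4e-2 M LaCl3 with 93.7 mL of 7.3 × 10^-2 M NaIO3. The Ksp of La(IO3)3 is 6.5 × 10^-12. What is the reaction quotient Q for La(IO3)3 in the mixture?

5.5e-8

Total volume = 388 + 93.7 = 481.7 mL.
[La^3+] = 2.4 × 10^-2 × (388/481.7) = 1.93 × 10^-2 M
[IO3^-] = 7.3 × 10^-2 × (93.7/481.7) = 1.42 x 10^-2 M
La(IO3)3(s) <=> La^3+(aq) + 3 IO3^-(aq), so Q = [La^3+][IO3^-]^3
Q = (1.93 × 10^-2)(1.42 × 10^-2)^3 = 5.5 x 10^-8
Q > Ksp, so La(IO3)3 will precipitate.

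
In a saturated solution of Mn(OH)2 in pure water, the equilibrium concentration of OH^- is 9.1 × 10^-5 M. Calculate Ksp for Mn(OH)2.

Mn(OH)2(s) ⇌ Mn^2+ + 2 OH^-
Stoichiometry gives [Mn^2+] = (1/2)[OH^-] = 4.55 × 10^-5 M.
Ksp = [Mn^2+][OH^-]^2
Ksp = 4.55 × 10^-5 × (9.1 x 10^-5)^2 = 3.8 x 10^-13

Ksp = 3.8e-13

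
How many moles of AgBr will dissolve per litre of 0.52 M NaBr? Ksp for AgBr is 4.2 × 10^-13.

AgBr(s) ⇌ Ag^+ + Br^-
Ksp = [Ag^+][Br^-]
If s mol/L dissolves here, [Ag^+] = s, [Br^-] = 0.52 + s ≈ 0.52 (common-ion effect: Br^- is already 0.52 M).
Ksp ≈ s × 0.52
s = 8.1 × 10^-13 M
Check: s = 8.1 × 10^-13 ≪ 0.52, so the approximation is valid.

s = 8.1e-13 M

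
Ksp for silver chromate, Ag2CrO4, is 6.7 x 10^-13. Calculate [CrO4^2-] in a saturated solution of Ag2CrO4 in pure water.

Ag2CrO4(s) <=> 2 Ag^+ + CrO4^2-
Ksp = [Ag^+]^2[CrO4^2-]
If s mol/L of Ag2CrO4 dissolves, [Ag^+] = 2s and [CrO4^2-] = s.
Ksp = (2s)^2s = 4s^3
s^3 = 6.7 x 10^-13 / 4, so s = 5.51 × 10^-5 M
[CrO4^2-] = s = 5.5 x 10^-5 M

[CrO4^2-] ≈ 5.5 × 10^-5 M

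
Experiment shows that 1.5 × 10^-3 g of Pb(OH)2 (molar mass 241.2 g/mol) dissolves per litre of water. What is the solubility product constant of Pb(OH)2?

Molar solubility s = (1.5 × 10^-3 g/L) / (241.2 g/mol) = 6.22 x 10^-6 M.
Pb(OH)2(s) ⇌ Pb^2+ + 2 OH^-
With molar solubility s: [Pb^2+] = s, [OH^-] = 2s.
Ksp = [Pb^2+][OH^-]^2
Substituting: Ksp = s(2s)^2 = 4s^3
Ksp = 4 × (6.22 x 10^-6)^3 = 9.6 x 10^-16

Ksp = 9.6 × 10^-16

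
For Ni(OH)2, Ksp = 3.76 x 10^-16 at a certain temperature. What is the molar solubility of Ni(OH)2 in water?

Ni(OH)2(s) ⇌ Ni^2+(aq) + 2 OH^-(aq)
Ksp = [Ni^2+][OH^-]^2
For each mole of Ni(OH)2 that dissolves: [Ni^2+] = s, [OH^-] = 2s.
Ksp = s(2s)^2 = 4s^3
s^3 = 3.76 x 10^-16 / 4, so s = 4.55 × 10^-6 M

4.55e-6 M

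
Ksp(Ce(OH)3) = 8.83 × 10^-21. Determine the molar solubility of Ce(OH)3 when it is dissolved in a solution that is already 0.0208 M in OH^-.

s ≈ 9.81 x 10^-16 M

Ce(OH)3(s) ⇌ Ce^3+(aq) + 3 OH^-(aq)
Ksp = [Ce^3+][OH^-]^3
Let s be the molar solubility in this solution. [Ce^3+] = s, [OH^-] = 0.0208 + 3s ≈ 0.0208 (Ksp is small, so little additional dissolves).
Ksp ≈ s × (0.0208)^3
s = 9.81 x 10^-16 M
Check: 3s = 2.9 × 10^-15 ≪ 0.0208, so the approximation is valid.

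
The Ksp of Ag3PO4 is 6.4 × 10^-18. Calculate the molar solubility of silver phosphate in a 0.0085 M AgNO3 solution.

Ag3PO4(s) ⇌ 3 Ag^+ + PO4^3-
Ksp = [Ag^+]^3[PO4^3-]
If s mol/L dissolves here, [Ag^+] = 0.0085 + 3s ≈ 0.0085, [PO4^3-] = s (Ksp is small, so little additional dissolves).
Ksp ≈ (0.0085)^3 × s
s = 1.0 × 10^-11 M
Check: 3s = 3.1 × 10^-11 ≪ 0.0085, so the approximation is valid.

1.0 × 10^-11 M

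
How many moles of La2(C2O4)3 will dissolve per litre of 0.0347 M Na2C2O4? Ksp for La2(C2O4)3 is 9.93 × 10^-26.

s = 2.44e-11 M

La2(C2O4)3(s) ⇌ 2 La^3+ + 3 C2O4^2-
Ksp = [La^3+]^2[C2O4^2-]^3
Let s be the molar solubility in this solution. [La^3+] = 2s, [C2O4^2-] = 0.0347 + 3s ≈ 0.0347 (Ksp is small, so little additional dissolves).
Ksp ≈ (2s)^2 × (0.0347)^3
s = 2.44 × 10^-11 M
Check: 3s = 7.3 × 10^-11 ≪ 0.0347, so the approximation is valid.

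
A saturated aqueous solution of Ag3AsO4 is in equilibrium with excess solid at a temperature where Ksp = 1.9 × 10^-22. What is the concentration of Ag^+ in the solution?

[Ag^+] ≈ 4.9 × 10^-6 M

Ag3AsO4(s) <=> 3 Ag^+(aq) + AsO4^3-(aq)
Ksp = [Ag^+]^3[AsO4^3-]
If s mol/L of Ag3AsO4 dissolves, [Ag^+] = 3s and [AsO4^3-] = s.
Substituting: Ksp = (3s)^3s = 27s^4
Solving, s = (1.9 × 10^-22/27)^(1/4) = 1.63 × 10^-6 M
[Ag^+] = 3s = 4.9 × 10^-6 M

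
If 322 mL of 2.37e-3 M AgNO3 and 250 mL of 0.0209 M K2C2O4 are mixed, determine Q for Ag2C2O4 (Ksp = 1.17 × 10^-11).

1.63 × 10^-8

Total volume = 322 + 250 = 572 mL.
[Ag^+] = 2.37 × 10^-3 × (322/572) = 1.334 × 10^-3 M
[C2O4^2-] = 2.09 x 10^-2 × (250/572) = 9.135 x 10^-3 M
Ag2C2O4(s) ⇌ 2 Ag^+ + C2O4^2-, so Q = [Ag^+]^2[C2O4^2-]
Q = (1.334 x 10^-3)^2(9.135 × 10^-3) = 1.63 x 10^-8
Q > Ksp, so Ag2C2O4 will precipitate.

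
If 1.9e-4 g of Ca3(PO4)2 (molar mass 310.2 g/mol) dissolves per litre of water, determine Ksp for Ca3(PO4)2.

Ksp ≈ 9.3e-30

Molar solubility s = (1.9 × 10^-4 g/L) / (310.2 g/mol) = 6.13 x 10^-7 M.
Ca3(PO4)2(s) <=> 3 Ca^2+ + 2 PO4^3-
With molar solubility s: [Ca^2+] = 3s, [PO4^3-] = 2s.
Ksp = [Ca^2+]^3[PO4^3-]^2
So Ksp = (3s)^3 × (2s)^2 = 108s^5
With s = 6.13 × 10^-7: Ksp = 9.3 x 10^-30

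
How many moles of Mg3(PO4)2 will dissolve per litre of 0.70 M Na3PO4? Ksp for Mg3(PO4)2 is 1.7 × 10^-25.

Mg3(PO4)2(s) ⇌ 3 Mg^2+(aq) + 2 PO4^3-(aq)
Ksp = [Mg^2+]^3[PO4^3-]^2
If s mol/L dissolves here, [Mg^2+] = 3s, [PO4^3-] = 0.70 + 2s ≈ 0.70 (since PO4^3- from Na3PO4 dominates).
Ksp ≈ (3s)^3 × (0.70)^2
s = 2.3 x 10^-9 M
Check: 2s = 4.7 x 10^-9 ≪ 0.70, so the approximation is valid.

s = 2.3e-9 M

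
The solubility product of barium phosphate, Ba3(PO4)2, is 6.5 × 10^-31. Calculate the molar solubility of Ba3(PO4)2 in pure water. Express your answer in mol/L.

Ba3(PO4)2(s) ⇌ 3 Ba^2+(aq) + 2 PO4^3-(aq)
Ksp = [Ba^2+]^3[PO4^3-]^2
If s mol/L of Ba3(PO4)2 dissolves, [Ba^2+] = 3s and [PO4^3-] = 2s.
Substituting: Ksp = (3s)^3(2s)^2 = 108s^5
s^5 = 6.5 × 10^-31 / 108, so s = 3.6 × 10^-7 M

s ≈ 3.6 × 10^-7 M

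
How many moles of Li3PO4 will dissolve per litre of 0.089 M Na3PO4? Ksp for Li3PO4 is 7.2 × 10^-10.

Li3PO4(s) ⇌ 3 Li^+(aq) + PO4^3-(aq)
Ksp = [Li^+]^3[PO4^3-]
Let s = moles of Li3PO4 that dissolve per litre. [Li^+] = 3s, [PO4^3-] = 0.089 + s ≈ 0.089 (common-ion effect: PO4^3- is already 0.089 M).
Ksp ≈ (3s)^3 × 0.089
s = 6.7 × 10^-4 M
Check: s = 6.7 x 10^-4 ≪ 0.089, so the approximation is valid.

s = 6.7 × 10^-4 M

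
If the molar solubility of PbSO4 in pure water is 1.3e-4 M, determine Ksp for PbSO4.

Ksp ≈ 1.7 × 10^-8

PbSO4(s) <=> Pb^2+ + SO4^2-
For each mole of PbSO4 that dissolves: [Pb^2+] = s, [SO4^2-] = s.
Ksp = [Pb^2+][SO4^2-]
Ksp = s × s = s^2
With s = 1.3 × 10^-4: Ksp = 1.7 x 10^-8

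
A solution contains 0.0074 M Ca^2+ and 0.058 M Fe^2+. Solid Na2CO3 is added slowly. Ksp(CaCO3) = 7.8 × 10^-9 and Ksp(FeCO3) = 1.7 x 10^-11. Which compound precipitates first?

FeCO3

Precipitation of each salt starts when its ion product equals its Ksp.
For CaCO3: 7.8 × 10^-9 = 0.0074 × [CO3^2-]  ⇒  [CO3^2-] = 1.1 × 10^-6 M.
For FeCO3: 1.7 x 10^-11 = 0.058 × [CO3^2-]  ⇒  [CO3^2-] = 2.9 × 10^-10 M.
The salt with the lower threshold [CO3^2-] precipitates first: FeCO3.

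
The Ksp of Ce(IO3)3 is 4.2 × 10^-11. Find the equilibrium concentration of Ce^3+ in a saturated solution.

Ce(IO3)3(s) ⇌ Ce^3+(aq) + 3 IO3^-(aq)
Ksp = [Ce^3+][IO3^-]^3
For each mole of Ce(IO3)3 that dissolves: [Ce^3+] = s, [IO3^-] = 3s.
Ksp = s(3s)^3 = 27s^4
s = (4.2 × 10^-11 / 27)^(1/4) = 1.12 × 10^-3 M
[Ce^3+] = s = 1.1 × 10^-3 M

[Ce^3+] = 1.1 × 10^-3 M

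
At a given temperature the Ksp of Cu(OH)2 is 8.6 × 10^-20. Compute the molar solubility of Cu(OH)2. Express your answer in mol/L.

Cu(OH)2(s) ⇌ Cu^2+(aq) + 2 OH^-(aq)
Ksp = [Cu^2+][OH^-]^2
With molar solubility s: [Cu^2+] = s, [OH^-] = 2s.
So Ksp = s × (2s)^2 = 4s^3
Solving, s = (8.6 × 10^-20/4)^(1/3) = 2.8 x 10^-7 M

2.8e-7 M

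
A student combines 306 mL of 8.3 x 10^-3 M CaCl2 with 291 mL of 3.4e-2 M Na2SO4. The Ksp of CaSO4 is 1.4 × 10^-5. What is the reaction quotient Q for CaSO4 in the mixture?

Total volume = 306 + 291 = 597 mL.
[Ca^2+] = 8.3 x 10^-3 × (306/597) = 4.25 × 10^-3 M
[SO4^2-] = 3.4 × 10^-2 × (291/597) = 1.66 × 10^-2 M
CaSO4(s) <=> Ca^2+ + SO4^2-, so Q = [Ca^2+][SO4^2-]
Q = (4.25 × 10^-3)(1.66 x 10^-2) = 7.1 × 10^-5
Q > Ksp, so CaSO4 will precipitate.

Q = 7.1 × 10^-5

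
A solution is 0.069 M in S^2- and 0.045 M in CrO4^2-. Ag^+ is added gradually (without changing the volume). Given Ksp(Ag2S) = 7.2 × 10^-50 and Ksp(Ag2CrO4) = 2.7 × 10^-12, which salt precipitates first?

Ag2S

Precipitation of each salt starts when its ion product equals its Ksp.
For Ag2S: 7.2 × 10^-50 = 0.069 × [Ag^+]^2  ⇒  [Ag^+] = 1.0 × 10^-24 M.
For Ag2CrO4: 2.7 × 10^-12 = 0.045 × [Ag^+]^2  ⇒  [Ag^+] = 7.7 × 10^-6 M.
The salt with the lower threshold [Ag^+] precipitates first: Ag2S.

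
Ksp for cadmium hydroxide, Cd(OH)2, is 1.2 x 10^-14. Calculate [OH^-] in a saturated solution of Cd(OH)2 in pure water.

Cd(OH)2(s) ⇌ Cd^2+(aq) + 2 OH^-(aq)
Ksp = [Cd^2+][OH^-]^2
If s mol/L of Cd(OH)2 dissolves, [Cd^2+] = s and [OH^-] = 2s.
Substituting: Ksp = s(2s)^2 = 4s^3
Solving, s = (1.2 x 10^-14/4)^(1/3) = 1.44 × 10^-5 M
[OH^-] = 2s = 2.9 × 10^-5 M

2.9 x 10^-5 M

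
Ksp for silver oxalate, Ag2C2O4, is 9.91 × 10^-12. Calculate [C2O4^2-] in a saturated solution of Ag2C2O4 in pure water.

Ag2C2O4(s) <=> 2 Ag^+(aq) + C2O4^2-(aq)
Ksp = [Ag^+]^2[C2O4^2-]
Let s = molar solubility. Then [Ag^+] = 2s and [C2O4^2-] = s.
Ksp = (2s)^2s = 4s^3
Solving, s = (9.91 × 10^-12/4)^(1/3) = 1.353 x 10^-4 M
[C2O4^2-] = s = 1.35 × 10^-4 M

[C2O4^2-] = 1.35e-4 M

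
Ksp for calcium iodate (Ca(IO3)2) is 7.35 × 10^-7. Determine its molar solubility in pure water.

Ca(IO3)2(s) ⇌ Ca^2+(aq) + 2 IO3^-(aq)
Ksp = [Ca^2+][IO3^-]^2
With molar solubility s: [Ca^2+] = s, [IO3^-] = 2s.
So Ksp = s × (2s)^2 = 4s^3
s = (7.35 × 10^-7 / 4)^(1/3) = 5.69 × 10^-3 M

s ≈ 5.69 × 10^-3 M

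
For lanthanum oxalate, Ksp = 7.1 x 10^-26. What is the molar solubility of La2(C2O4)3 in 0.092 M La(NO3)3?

La2(C2O4)3(s) ⇌ 2 La^3+(aq) + 3 C2O4^2-(aq)
Ksp = [La^3+]^2[C2O4^2-]^3
Let s be the molar solubility in this solution. [La^3+] = 0.092 + 2s ≈ 0.092, [C2O4^2-] = 3s (since La^3+ from La(NO3)3 dominates).
Ksp ≈ (0.092)^2 × (3s)^3
s = 6.8 x 10^-9 M
Check: 2s = 1.4 x 10^-8 ≪ 0.092, so the approximation is valid.

s = 6.8e-9 M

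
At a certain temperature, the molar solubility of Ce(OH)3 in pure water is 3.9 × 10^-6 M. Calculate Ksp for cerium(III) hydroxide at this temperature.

Ce(OH)3(s) ⇌ Ce^3+(aq) + 3 OH^-(aq)
If s mol/L of Ce(OH)3 dissolves, [Ce^3+] = s and [OH^-] = 3s.
Ksp = [Ce^3+][OH^-]^3
Substituting: Ksp = s(3s)^3 = 27s^4
Ksp = 27 × (3.9 × 10^-6)^4 = 6.2 x 10^-21

Ksp = 6.2 × 10^-21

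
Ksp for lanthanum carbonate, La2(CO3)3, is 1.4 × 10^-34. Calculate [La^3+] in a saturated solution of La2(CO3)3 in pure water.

La2(CO3)3(s) ⇌ 2 La^3+(aq) + 3 CO3^2-(aq)
Ksp = [La^3+]^2[CO3^2-]^3
For each mole of La2(CO3)3 that dissolves: [La^3+] = 2s, [CO3^2-] = 3s.
So Ksp = (2s)^2 × (3s)^3 = 108s^5
s = (1.4 × 10^-34 / 108)^(1/5) = 6.65 × 10^-8 M
[La^3+] = 2s = 1.3 × 10^-7 M

1.3 × 10^-7 M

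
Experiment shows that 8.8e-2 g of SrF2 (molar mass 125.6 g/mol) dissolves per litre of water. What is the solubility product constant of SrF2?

Ksp ≈ 1.4 × 10^-9

Molar solubility s = (8.8 × 10^-2 g/L) / (125.6 g/mol) = 7.01 x 10^-4 M.
SrF2(s) <=> Sr^2+ + 2 F^-
With molar solubility s: [Sr^2+] = s, [F^-] = 2s.
Ksp = [Sr^2+][F^-]^2
Ksp = s(2s)^2 = 4s^3
With s = 7.01 × 10^-4: Ksp = 1.4 × 10^-9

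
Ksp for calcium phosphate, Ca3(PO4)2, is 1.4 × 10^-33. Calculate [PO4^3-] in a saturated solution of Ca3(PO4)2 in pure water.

2.1e-7 M

Ca3(PO4)2(s) ⇌ 3 Ca^2+ + 2 PO4^3-
Ksp = [Ca^2+]^3[PO4^3-]^2
If s mol/L of Ca3(PO4)2 dissolves, [Ca^2+] = 3s and [PO4^3-] = 2s.
Ksp = (3s)^3(2s)^2 = 108s^5
s^5 = 1.4 × 10^-33 / 108, so s = 1.05 × 10^-7 M
[PO4^3-] = 2s = 2.1 × 10^-7 M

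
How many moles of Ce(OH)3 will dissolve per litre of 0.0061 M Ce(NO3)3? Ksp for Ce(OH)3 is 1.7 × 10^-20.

Ce(OH)3(s) <=> Ce^3+(aq) + 3 OH^-(aq)
Ksp = [Ce^3+][OH^-]^3
If s mol/L dissolves here, [Ce^3+] = 0.0061 + s ≈ 0.0061, [OH^-] = 3s (since Ce^3+ from Ce(NO3)3 dominates).
Ksp ≈ 0.0061 × (3s)^3
s = 4.7 × 10^-7 M
Check: s = 4.7 × 10^-7 ≪ 0.0061, so the approximation is valid.

s ≈ 4.7e-7 M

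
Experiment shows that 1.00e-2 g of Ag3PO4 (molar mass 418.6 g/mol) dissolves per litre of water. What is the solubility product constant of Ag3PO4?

Molar solubility s = (1.00 x 10^-2 g/L) / (418.6 g/mol) = 2.389 × 10^-5 M.
Ag3PO4(s) ⇌ 3 Ag^+ + PO4^3-
For each mole of Ag3PO4 that dissolves: [Ag^+] = 3s, [PO4^3-] = s.
Ksp = [Ag^+]^3[PO4^3-]
Ksp = (3s)^3s = 27s^4
Ksp = 27 × (2.389 × 10^-5)^4 = 8.79 x 10^-18

Ksp ≈ 8.79 × 10^-18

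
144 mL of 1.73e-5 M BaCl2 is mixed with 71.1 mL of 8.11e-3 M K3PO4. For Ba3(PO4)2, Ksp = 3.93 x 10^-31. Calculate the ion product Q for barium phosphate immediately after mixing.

Q ≈ 1.12 × 10^-20

Total volume = 144 + 71.1 = 215.1 mL.
[Ba^2+] = 1.73 × 10^-5 × (144/215.1) = 1.158 × 10^-5 M
[PO4^3-] = 8.11 x 10^-3 × (71.1/215.1) = 2.681 × 10^-3 M
Ba3(PO4)2(s) <=> 3 Ba^2+ + 2 PO4^3-, so Q = [Ba^2+]^3[PO4^3-]^2
Q = (1.158 × 10^-5)^3(2.681 × 10^-3)^2 = 1.12 × 10^-20
Q > Ksp, so Ba3(PO4)2 will precipitate.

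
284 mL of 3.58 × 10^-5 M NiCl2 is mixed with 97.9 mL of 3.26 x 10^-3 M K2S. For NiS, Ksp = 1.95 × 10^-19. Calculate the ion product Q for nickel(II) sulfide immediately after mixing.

Q = 2.22 × 10^-8

Total volume = 284 + 97.9 = 381.9 mL.
[Ni^2+] = 3.58 × 10^-5 × (284/381.9) = 2.662 × 10^-5 M
[S^2-] = 3.26 × 10^-3 × (97.9/381.9) = 8.357 × 10^-4 M
NiS(s) ⇌ Ni^2+ + S^2-, so Q = [Ni^2+][S^2-]
Q = (2.662 × 10^-5)(8.357 x 10^-4) = 2.22 × 10^-8
Q > Ksp, so NiS will precipitate.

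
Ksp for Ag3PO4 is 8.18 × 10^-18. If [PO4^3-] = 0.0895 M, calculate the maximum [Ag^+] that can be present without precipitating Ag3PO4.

[Ag^+] ≈ 4.50 × 10^-6 M

Ag3PO4(s) ⇌ 3 Ag^+ + PO4^3-
Ksp = [Ag^+]^3[PO4^3-]
Precipitation begins when Q = Ksp. With [PO4^3-] = 0.0895 M:
8.18 × 10^-18 = (0.0895) × [Ag^+]^3
[Ag^+] = (8.18 × 10^-18 / 8.95 × 10^-2)^(1/3) = 4.50 × 10^-6 M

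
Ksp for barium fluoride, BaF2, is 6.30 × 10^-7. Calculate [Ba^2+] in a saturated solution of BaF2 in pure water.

BaF2(s) <=> Ba^2+(aq) + 2 F^-(aq)
Ksp = [Ba^2+][F^-]^2
With molar solubility s: [Ba^2+] = s, [F^-] = 2s.
Ksp = s(2s)^2 = 4s^3
s^3 = 6.30 × 10^-7 / 4, so s = 5.400 × 10^-3 M
[Ba^2+] = s = 5.40 x 10^-3 M

[Ba^2+] ≈ 5.40 x 10^-3 M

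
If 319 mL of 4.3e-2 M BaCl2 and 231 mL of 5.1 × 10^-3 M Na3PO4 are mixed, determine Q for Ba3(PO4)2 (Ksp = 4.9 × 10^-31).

7.1 × 10^-11

Total volume = 319 + 231 = 550 mL.
[Ba^2+] = 4.3 x 10^-2 × (319/550) = 2.49 x 10^-2 M
[PO4^3-] = 5.1 × 10^-3 × (231/550) = 2.14 × 10^-3 M
Ba3(PO4)2(s) ⇌ 3 Ba^2+(aq) + 2 PO4^3-(aq), so Q = [Ba^2+]^3[PO4^3-]^2
Q = (2.49 x 10^-2)^3(2.14 × 10^-3)^2 = 7.1 × 10^-11
Q > Ksp, so Ba3(PO4)2 will precipitate.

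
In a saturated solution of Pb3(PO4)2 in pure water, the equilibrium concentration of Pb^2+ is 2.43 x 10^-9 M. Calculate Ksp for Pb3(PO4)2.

Pb3(PO4)2(s) ⇌ 3 Pb^2+ + 2 PO4^3-
Stoichiometry gives [PO4^3-] = (2/3)[Pb^2+] = 1.620 × 10^-9 M.
Ksp = [Pb^2+]^3[PO4^3-]^2
Ksp = (2.43 x 10^-9)^3 × (1.620 × 10^-9)^2 = 3.77 x 10^-44

Ksp ≈ 3.77e-44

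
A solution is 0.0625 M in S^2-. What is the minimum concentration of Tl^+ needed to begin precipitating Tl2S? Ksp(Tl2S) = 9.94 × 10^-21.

[Tl^+] = 3.99e-10 M

Tl2S(s) <=> 2 Tl^+(aq) + S^2-(aq)
Ksp = [Tl^+]^2[S^2-]
Precipitation begins when Q = Ksp. With [S^2-] = 0.0625 M:
9.94 × 10^-21 = (0.0625) × [Tl^+]^2
[Tl^+] = (9.94 × 10^-21 / 6.25 x 10^-2)^(1/2) = 3.99 × 10^-10 M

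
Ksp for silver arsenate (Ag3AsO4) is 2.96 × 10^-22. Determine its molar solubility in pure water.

s = 1.82 × 10^-6 M

Ag3AsO4(s) <=> 3 Ag^+ + AsO4^3-
Ksp = [Ag^+]^3[AsO4^3-]
If s mol/L of Ag3AsO4 dissolves, [Ag^+] = 3s and [AsO4^3-] = s.
So Ksp = (3s)^3 × s = 27s^4
s = (2.96 × 10^-22 / 27)^(1/4) = 1.82 × 10^-6 M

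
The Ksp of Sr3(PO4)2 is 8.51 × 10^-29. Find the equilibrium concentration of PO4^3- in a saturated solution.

Sr3(PO4)2(s) ⇌ 3 Sr^2+(aq) + 2 PO4^3-(aq)
Ksp = [Sr^2+]^3[PO4^3-]^2
If s mol/L of Sr3(PO4)2 dissolves, [Sr^2+] = 3s and [PO4^3-] = 2s.
So Ksp = (3s)^3 × (2s)^2 = 108s^5
s = (8.51 × 10^-29 / 108)^(1/5) = 9.535 × 10^-7 M
[PO4^3-] = 2s = 1.91 × 10^-6 M

[PO4^3-] ≈ 1.91 x 10^-6 M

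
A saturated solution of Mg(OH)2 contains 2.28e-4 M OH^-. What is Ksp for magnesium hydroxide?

Mg(OH)2(s) ⇌ Mg^2+(aq) + 2 OH^-(aq)
Stoichiometry gives [Mg^2+] = (1/2)[OH^-] = 1.140 × 10^-4 M.
Ksp = [Mg^2+][OH^-]^2
Ksp = 1.140 × 10^-4 × (2.28 x 10^-4)^2 = 5.93 × 10^-12

5.93 × 10^-12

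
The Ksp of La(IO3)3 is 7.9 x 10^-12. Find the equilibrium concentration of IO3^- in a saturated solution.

2.2 × 10^-3 M

La(IO3)3(s) ⇌ La^3+(aq) + 3 IO3^-(aq)
Ksp = [La^3+][IO3^-]^3
Let s = molar solubility. Then [La^3+] = s and [IO3^-] = 3s.
Substituting: Ksp = s(3s)^3 = 27s^4
Solving, s = (7.9 x 10^-12/27)^(1/4) = 7.35 x 10^-4 M
[IO3^-] = 3s = 2.2 × 10^-3 M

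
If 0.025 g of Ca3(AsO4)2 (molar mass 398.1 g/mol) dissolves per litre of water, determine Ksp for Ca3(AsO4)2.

Ksp = 1.1 × 10^-19

Molar solubility s = (2.5 x 10^-2 g/L) / (398.1 g/mol) = 6.28 × 10^-5 M.
Ca3(AsO4)2(s) ⇌ 3 Ca^2+(aq) + 2 AsO4^3-(aq)
If s mol/L of Ca3(AsO4)2 dissolves, [Ca^2+] = 3s and [AsO4^3-] = 2s.
Ksp = [Ca^2+]^3[AsO4^3-]^2
Substituting: Ksp = (3s)^3(2s)^2 = 108s^5
Ksp = 108 × (6.28 x 10^-5)^5 = 1.1 × 10^-19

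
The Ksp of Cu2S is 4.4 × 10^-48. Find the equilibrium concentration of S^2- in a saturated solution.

Cu2S(s) ⇌ 2 Cu^+ + S^2-
Ksp = [Cu^+]^2[S^2-]
With molar solubility s: [Cu^+] = 2s, [S^2-] = s.
Substituting: Ksp = (2s)^2s = 4s^3
Solving, s = (4.4 × 10^-48/4)^(1/3) = 1.03 × 10^-16 M
[S^2-] = s = 1.0 × 10^-16 M

[S^2-] ≈ 1.0 x 10^-16 M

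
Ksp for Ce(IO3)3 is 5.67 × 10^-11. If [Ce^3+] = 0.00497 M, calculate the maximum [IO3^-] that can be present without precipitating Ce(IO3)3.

[IO3^-] = 2.25e-3 M

Ce(IO3)3(s) ⇌ Ce^3+(aq) + 3 IO3^-(aq)
Ksp = [Ce^3+][IO3^-]^3
Precipitation begins when Q = Ksp. With [Ce^3+] = 0.00497 M:
5.67 × 10^-11 = (0.00497) × [IO3^-]^3
[IO3^-] = (5.67 × 10^-11 / 4.97 x 10^-3)^(1/3) = 2.25 × 10^-3 M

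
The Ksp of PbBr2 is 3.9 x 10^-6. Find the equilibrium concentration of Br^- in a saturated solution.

PbBr2(s) ⇌ Pb^2+(aq) + 2 Br^-(aq)
Ksp = [Pb^2+][Br^-]^2
With molar solubility s: [Pb^2+] = s, [Br^-] = 2s.
Ksp = s(2s)^2 = 4s^3
Solving, s = (3.9 x 10^-6/4)^(1/3) = 9.92 × 10^-3 M
[Br^-] = 2s = 2.0 × 10^-2 M

[Br^-] = 2.0 × 10^-2 M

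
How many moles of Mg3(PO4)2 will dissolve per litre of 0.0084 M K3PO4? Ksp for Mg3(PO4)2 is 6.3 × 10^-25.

Mg3(PO4)2(s) ⇌ 3 Mg^2+(aq) + 2 PO4^3-(aq)
Ksp = [Mg^2+]^3[PO4^3-]^2
Let s = moles of Mg3(PO4)2 that dissolve per litre. [Mg^2+] = 3s, [PO4^3-] = 0.0084 + 2s ≈ 0.0084 (common-ion effect: PO4^3- is already 0.0084 M).
Ksp ≈ (3s)^3 × (0.0084)^2
s = 6.9 x 10^-8 M
Check: 2s = 1.4 × 10^-7 ≪ 0.0084, so the approximation is valid.

6.9e-8 M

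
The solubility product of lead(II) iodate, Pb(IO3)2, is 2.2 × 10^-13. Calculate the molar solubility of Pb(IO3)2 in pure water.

Pb(IO3)2(s) ⇌ Pb^2+(aq) + 2 IO3^-(aq)
Ksp = [Pb^2+][IO3^-]^2
With molar solubility s: [Pb^2+] = s, [IO3^-] = 2s.
So Ksp = s × (2s)^2 = 4s^3
s = (2.2 × 10^-13 / 4)^(1/3) = 3.8 × 10^-5 M

s = 3.8 x 10^-5 M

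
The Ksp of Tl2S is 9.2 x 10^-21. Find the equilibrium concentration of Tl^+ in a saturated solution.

Tl2S(s) ⇌ 2 Tl^+ + S^2-
Ksp = [Tl^+]^2[S^2-]
If s mol/L of Tl2S dissolves, [Tl^+] = 2s and [S^2-] = s.
Ksp = (2s)^2s = 4s^3
Solving, s = (9.2 x 10^-21/4)^(1/3) = 1.32 × 10^-7 M
[Tl^+] = 2s = 2.6 x 10^-7 M

[Tl^+] ≈ 2.6 × 10^-7 M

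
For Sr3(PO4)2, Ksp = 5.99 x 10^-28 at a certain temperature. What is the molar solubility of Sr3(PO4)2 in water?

s = 1.41 x 10^-6 M

Sr3(PO4)2(s) ⇌ 3 Sr^2+(aq) + 2 PO4^3-(aq)
Ksp = [Sr^2+]^3[PO4^3-]^2
With molar solubility s: [Sr^2+] = 3s, [PO4^3-] = 2s.
So Ksp = (3s)^3 × (2s)^2 = 108s^5
Solving, s = (5.99 x 10^-28/108)^(1/5) = 1.41 × 10^-6 M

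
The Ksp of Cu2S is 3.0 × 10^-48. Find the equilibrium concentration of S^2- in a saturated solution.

9.1 × 10^-17 M

Cu2S(s) <=> 2 Cu^+ + S^2-
Ksp = [Cu^+]^2[S^2-]
For each mole of Cu2S that dissolves: [Cu^+] = 2s, [S^2-] = s.
Ksp = (2s)^2s = 4s^3
s = (3.0 × 10^-48 / 4)^(1/3) = 9.09 × 10^-17 M
[S^2-] = s = 9.1 × 10^-17 M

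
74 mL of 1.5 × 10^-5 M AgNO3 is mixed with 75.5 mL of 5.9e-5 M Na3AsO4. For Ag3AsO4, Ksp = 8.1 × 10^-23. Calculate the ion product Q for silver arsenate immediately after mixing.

Q = 1.2 x 10^-20

Total volume = 74 + 75.5 = 149.5 mL.
[Ag^+] = 1.5 × 10^-5 × (74/149.5) = 7.42 × 10^-6 M
[AsO4^3-] = 5.9 x 10^-5 × (75.5/149.5) = 2.98 x 10^-5 M
Ag3AsO4(s) <=> 3 Ag^+(aq) + AsO4^3-(aq), so Q = [Ag^+]^3[AsO4^3-]
Q = (7.42 × 10^-6)^3(2.98 x 10^-5) = 1.2 × 10^-20
Q > Ksp, so Ag3AsO4 will precipitate.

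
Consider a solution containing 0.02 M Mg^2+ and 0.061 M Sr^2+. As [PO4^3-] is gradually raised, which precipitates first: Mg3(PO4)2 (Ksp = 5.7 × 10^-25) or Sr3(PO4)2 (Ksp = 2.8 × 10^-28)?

Precipitation of each salt starts when its ion product equals its Ksp.
For Mg3(PO4)2: 5.7 × 10^-25 = (0.02)^3 × [PO4^3-]^2  ⇒  [PO4^3-] = 2.7 × 10^-10 M.
For Sr3(PO4)2: 2.8 × 10^-28 = (0.061)^3 × [PO4^3-]^2  ⇒  [PO4^3-] = 1.1 × 10^-12 M.
The salt with the lower threshold [PO4^3-] precipitates first: Sr3(PO4)2.

Sr3(PO4)2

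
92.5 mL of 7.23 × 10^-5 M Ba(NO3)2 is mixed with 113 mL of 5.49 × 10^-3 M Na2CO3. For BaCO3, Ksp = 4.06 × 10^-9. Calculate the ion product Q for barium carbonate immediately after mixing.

Q ≈ 9.82 x 10^-8

Total volume = 92.5 + 113 = 205.5 mL.
[Ba^2+] = 7.23 × 10^-5 × (92.5/205.5) = 3.254 x 10^-5 M
[CO3^2-] = 5.49 × 10^-3 × (113/205.5) = 3.019 × 10^-3 M
BaCO3(s) <=> Ba^2+(aq) + CO3^2-(aq), so Q = [Ba^2+][CO3^2-]
Q = (3.254 × 10^-5)(3.019 x 10^-3) = 9.82 x 10^-8
Q > Ksp, so BaCO3 will precipitate.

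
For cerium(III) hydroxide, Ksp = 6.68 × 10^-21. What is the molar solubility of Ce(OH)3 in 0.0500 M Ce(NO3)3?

s = 1.70 × 10^-7 M

Ce(OH)3(s) ⇌ Ce^3+ + 3 OH^-
Ksp = [Ce^3+][OH^-]^3
If s mol/L dissolves here, [Ce^3+] = 0.0500 + s ≈ 0.0500, [OH^-] = 3s (Ksp is small, so little additional dissolves).
Ksp ≈ 0.0500 × (3s)^3
s = 1.70 × 10^-7 M
Check: s = 1.7 × 10^-7 ≪ 0.0500, so the approximation is valid.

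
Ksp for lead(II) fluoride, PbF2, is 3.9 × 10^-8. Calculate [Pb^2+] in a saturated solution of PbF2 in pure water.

PbF2(s) ⇌ Pb^2+ + 2 F^-
Ksp = [Pb^2+][F^-]^2
Let s = molar solubility. Then [Pb^2+] = s and [F^-] = 2s.
Substituting: Ksp = s(2s)^2 = 4s^3
s^3 = 3.9 × 10^-8 / 4, so s = 2.14 × 10^-3 M
[Pb^2+] = s = 2.1 × 10^-3 M

2.1e-3 M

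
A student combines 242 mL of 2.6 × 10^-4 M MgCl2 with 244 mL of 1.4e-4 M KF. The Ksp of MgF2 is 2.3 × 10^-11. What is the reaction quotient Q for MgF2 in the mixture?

Total volume = 242 + 244 = 486 mL.
[Mg^2+] = 2.6 × 10^-4 × (242/486) = 1.29 x 10^-4 M
[F^-] = 1.4 × 10^-4 × (244/486) = 7.03 × 10^-5 M
MgF2(s) ⇌ Mg^2+(aq) + 2 F^-(aq), so Q = [Mg^2+][F^-]^2
Q = (1.29 × 10^-4)(7.03 x 10^-5)^2 = 6.4 x 10^-13
Q < Ksp, so no precipitate of MgF2 forms.

Q = 6.4e-13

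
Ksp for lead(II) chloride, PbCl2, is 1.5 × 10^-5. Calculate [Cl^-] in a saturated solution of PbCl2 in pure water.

3.1 x 10^-2 M

PbCl2(s) ⇌ Pb^2+(aq) + 2 Cl^-(aq)
Ksp = [Pb^2+][Cl^-]^2
Let s = molar solubility. Then [Pb^2+] = s and [Cl^-] = 2s.
Ksp = s(2s)^2 = 4s^3
s^3 = 1.5 × 10^-5 / 4, so s = 1.55 × 10^-2 M
[Cl^-] = 2s = 3.1 x 10^-2 M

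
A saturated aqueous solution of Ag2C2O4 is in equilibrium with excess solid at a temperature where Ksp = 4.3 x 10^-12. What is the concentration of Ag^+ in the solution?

Ag2C2O4(s) ⇌ 2 Ag^+ + C2O4^2-
Ksp = [Ag^+]^2[C2O4^2-]
Let s = molar solubility. Then [Ag^+] = 2s and [C2O4^2-] = s.
So Ksp = (2s)^2 × s = 4s^3
s^3 = 4.3 x 10^-12 / 4, so s = 1.02 × 10^-4 M
[Ag^+] = 2s = 2.0 × 10^-4 M

[Ag^+] ≈ 2.0 × 10^-4 M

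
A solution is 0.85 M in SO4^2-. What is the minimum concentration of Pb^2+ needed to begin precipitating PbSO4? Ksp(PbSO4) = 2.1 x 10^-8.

[Pb^2+] = 2.5 × 10^-8 M

PbSO4(s) ⇌ Pb^2+(aq) + SO4^2-(aq)
Ksp = [Pb^2+][SO4^2-]
Precipitation begins when Q = Ksp. With [SO4^2-] = 0.85 M:
2.1 x 10^-8 = (0.85) × [Pb^2+]
[Pb^2+] = (2.1 x 10^-8 / 8.5 x 10^-1) = 2.5 x 10^-8 M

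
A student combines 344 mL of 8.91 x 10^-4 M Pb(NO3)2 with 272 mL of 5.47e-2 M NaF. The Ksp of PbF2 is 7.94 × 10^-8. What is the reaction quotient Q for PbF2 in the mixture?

Q ≈ 2.90e-7

Total volume = 344 + 272 = 616 mL.
[Pb^2+] = 8.91 × 10^-4 × (344/616) = 4.976 x 10^-4 M
[F^-] = 5.47 x 10^-2 × (272/616) = 2.415 × 10^-2 M
PbF2(s) ⇌ Pb^2+(aq) + 2 F^-(aq), so Q = [Pb^2+][F^-]^2
Q = (4.976 × 10^-4)(2.415 × 10^-2)^2 = 2.90 x 10^-7
Q > Ksp, so PbF2 will precipitate.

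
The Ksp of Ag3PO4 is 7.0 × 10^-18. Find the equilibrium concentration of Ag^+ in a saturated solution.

[Ag^+] ≈ 6.8 × 10^-5 M

Ag3PO4(s) ⇌ 3 Ag^+ + PO4^3-
Ksp = [Ag^+]^3[PO4^3-]
If s mol/L of Ag3PO4 dissolves, [Ag^+] = 3s and [PO4^3-] = s.
So Ksp = (3s)^3 × s = 27s^4
s = (7.0 × 10^-18 / 27)^(1/4) = 2.26 × 10^-5 M
[Ag^+] = 3s = 6.8 × 10^-5 M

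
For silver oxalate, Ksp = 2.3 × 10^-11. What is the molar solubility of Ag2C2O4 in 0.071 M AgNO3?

4.6 x 10^-9 M

Ag2C2O4(s) ⇌ 2 Ag^+(aq) + C2O4^2-(aq)
Ksp = [Ag^+]^2[C2O4^2-]
If s mol/L dissolves here, [Ag^+] = 0.071 + 2s ≈ 0.071, [C2O4^2-] = s (since Ag^+ from AgNO3 dominates).
Ksp ≈ (0.071)^2 × s
s = 4.6 × 10^-9 M
Check: 2s = 9.1 × 10^-9 ≪ 0.071, so the approximation is valid.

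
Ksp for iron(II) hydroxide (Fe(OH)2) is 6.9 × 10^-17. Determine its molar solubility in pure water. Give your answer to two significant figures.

2.6 × 10^-6 M

Fe(OH)2(s) ⇌ Fe^2+ + 2 OH^-
Ksp = [Fe^2+][OH^-]^2
If s mol/L of Fe(OH)2 dissolves, [Fe^2+] = s and [OH^-] = 2s.
Substituting: Ksp = s(2s)^2 = 4s^3
Solving, s = (6.9 × 10^-17/4)^(1/3) = 2.6 × 10^-6 M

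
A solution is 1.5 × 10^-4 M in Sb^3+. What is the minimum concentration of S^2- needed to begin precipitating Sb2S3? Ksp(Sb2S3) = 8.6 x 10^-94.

Sb2S3(s) ⇌ 2 Sb^3+(aq) + 3 S^2-(aq)
Ksp = [Sb^3+]^2[S^2-]^3
Precipitation begins when Q = Ksp. With [Sb^3+] = 1.5 × 10^-4 M:
8.6 x 10^-94 = (1.5 × 10^-4)^2 × [S^2-]^3
[S^2-] = (8.6 x 10^-94 / 2.25 × 10^-8)^(1/3) = 3.4 x 10^-29 M

[S^2-] = 3.4 x 10^-29 M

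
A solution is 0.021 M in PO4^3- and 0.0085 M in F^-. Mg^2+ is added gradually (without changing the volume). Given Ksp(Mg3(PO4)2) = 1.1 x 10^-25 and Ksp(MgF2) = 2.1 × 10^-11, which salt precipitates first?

Mg3(PO4)2

Each salt begins to precipitate when Q = Ksp, i.e. when [Mg^2+] reaches its threshold.
For Mg3(PO4)2: 1.1 x 10^-25 = (0.021)^2 × [Mg^2+]^3  ⇒  [Mg^2+] = 6.3 x 10^-8 M.
For MgF2: 2.1 × 10^-11 = (0.0085)^2 × [Mg^2+]  ⇒  [Mg^2+] = 2.9 x 10^-7 M.
The salt with the lower threshold [Mg^2+] precipitates first: Mg3(PO4)2.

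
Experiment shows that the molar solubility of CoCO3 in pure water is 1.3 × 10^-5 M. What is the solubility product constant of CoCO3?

CoCO3(s) <=> Co^2+(aq) + CO3^2-(aq)
Let s = molar solubility. Then [Co^2+] = s and [CO3^2-] = s.
Ksp = [Co^2+][CO3^2-]
Ksp = s^2
Ksp = (1.3 × 10^-5)^2 = 1.7 x 10^-10

Ksp ≈ 1.7 × 10^-10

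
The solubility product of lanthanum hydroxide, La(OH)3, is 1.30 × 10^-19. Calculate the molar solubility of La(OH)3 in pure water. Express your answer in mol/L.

s = 8.33e-6 M

La(OH)3(s) ⇌ La^3+ + 3 OH^-
Ksp = [La^3+][OH^-]^3
Let s = molar solubility. Then [La^3+] = s and [OH^-] = 3s.
Ksp = s(3s)^3 = 27s^4
s^4 = 1.30 × 10^-19 / 27, so s = 8.33 × 10^-6 M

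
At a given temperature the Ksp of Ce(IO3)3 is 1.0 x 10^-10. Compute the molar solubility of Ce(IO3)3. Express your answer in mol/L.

s = 1.4 × 10^-3 M

Ce(IO3)3(s) ⇌ Ce^3+(aq) + 3 IO3^-(aq)
Ksp = [Ce^3+][IO3^-]^3
If s mol/L of Ce(IO3)3 dissolves, [Ce^3+] = s and [IO3^-] = 3s.
Substituting: Ksp = s(3s)^3 = 27s^4
Solving, s = (1.0 x 10^-10/27)^(1/4) = 1.4 x 10^-3 M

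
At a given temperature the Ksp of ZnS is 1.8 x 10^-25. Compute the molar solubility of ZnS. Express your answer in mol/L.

ZnS(s) ⇌ Zn^2+ + S^2-
Ksp = [Zn^2+][S^2-]
For each mole of ZnS that dissolves: [Zn^2+] = s, [S^2-] = s.
Ksp = s^2
s = (1.8 x 10^-25)^(1/2) = 4.2 × 10^-13 M

4.2 × 10^-13 M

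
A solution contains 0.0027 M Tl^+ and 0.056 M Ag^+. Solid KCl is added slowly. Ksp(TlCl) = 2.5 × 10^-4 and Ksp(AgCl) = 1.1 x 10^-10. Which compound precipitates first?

AgCl

Precipitation of each salt starts when its ion product equals its Ksp.
For TlCl: 2.5 × 10^-4 = 0.0027 × [Cl^-]  ⇒  [Cl^-] = 9.3 x 10^-2 M.
For AgCl: 1.1 x 10^-10 = 0.056 × [Cl^-]  ⇒  [Cl^-] = 2.0 x 10^-9 M.
The salt with the lower threshold [Cl^-] precipitates first: AgCl.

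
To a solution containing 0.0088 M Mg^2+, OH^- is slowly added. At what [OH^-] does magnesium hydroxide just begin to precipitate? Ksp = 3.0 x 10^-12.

Mg(OH)2(s) ⇌ Mg^2+(aq) + 2 OH^-(aq)
Ksp = [Mg^2+][OH^-]^2
Precipitation begins when Q = Ksp. With [Mg^2+] = 0.0088 M:
3.0 x 10^-12 = (0.0088) × [OH^-]^2
[OH^-] = (3.0 x 10^-12 / 8.8 × 10^-3)^(1/2) = 1.8 × 10^-5 M

[OH^-] = 1.8 x 10^-5 M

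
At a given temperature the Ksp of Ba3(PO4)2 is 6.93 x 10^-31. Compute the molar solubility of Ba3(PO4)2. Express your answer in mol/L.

s ≈ 3.64 × 10^-7 M

Ba3(PO4)2(s) ⇌ 3 Ba^2+(aq) + 2 PO4^3-(aq)
Ksp = [Ba^2+]^3[PO4^3-]^2
Let s = molar solubility. Then [Ba^2+] = 3s and [PO4^3-] = 2s.
Substituting: Ksp = (3s)^3(2s)^2 = 108s^5
s^5 = 6.93 x 10^-31 / 108, so s = 3.64 x 10^-7 M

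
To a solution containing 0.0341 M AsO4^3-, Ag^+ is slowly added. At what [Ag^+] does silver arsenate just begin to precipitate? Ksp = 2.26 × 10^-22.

1.88 × 10^-7 M

Ag3AsO4(s) <=> 3 Ag^+(aq) + AsO4^3-(aq)
Ksp = [Ag^+]^3[AsO4^3-]
Precipitation begins when Q = Ksp. With [AsO4^3-] = 0.0341 M:
2.26 × 10^-22 = (0.0341) × [Ag^+]^3
[Ag^+] = (2.26 × 10^-22 / 3.41 × 10^-2)^(1/3) = 1.88 × 10^-7 M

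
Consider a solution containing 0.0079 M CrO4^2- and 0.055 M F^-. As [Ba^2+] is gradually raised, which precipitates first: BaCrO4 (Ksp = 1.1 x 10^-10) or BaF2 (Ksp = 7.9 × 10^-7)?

Precipitation of each salt starts when its ion product equals its Ksp.
For BaCrO4: 1.1 x 10^-10 = 0.0079 × [Ba^2+]  ⇒  [Ba^2+] = 1.4 × 10^-8 M.
For BaF2: 7.9 × 10^-7 = (0.055)^2 × [Ba^2+]  ⇒  [Ba^2+] = 2.6 × 10^-4 M.
The salt with the lower threshold [Ba^2+] precipitates first: BaCrO4.

BaCrO4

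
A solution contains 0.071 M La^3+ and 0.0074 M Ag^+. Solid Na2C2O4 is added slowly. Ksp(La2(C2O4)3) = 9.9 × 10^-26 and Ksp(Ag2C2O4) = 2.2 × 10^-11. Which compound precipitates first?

La2(C2O4)3

Precipitation of each salt starts when its ion product equals its Ksp.
For La2(C2O4)3: 9.9 × 10^-26 = (0.071)^2 × [C2O4^2-]^3  ⇒  [C2O4^2-] = 2.7 x 10^-8 M.
For Ag2C2O4: 2.2 × 10^-11 = (0.0074)^2 × [C2O4^2-]  ⇒  [C2O4^2-] = 4.0 × 10^-7 M.
The salt with the lower threshold [C2O4^2-] precipitates first: La2(C2O4)3.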